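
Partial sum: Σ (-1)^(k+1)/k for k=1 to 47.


S = 1 - 1/2 + 1/3 - 1/4 + 1/5 - 1/6 + 1/7 - 1/8 ± ...
= 0.7037
(Full series converges to +ln(2) ≈ +0.6931)

S_47 = 0.7037


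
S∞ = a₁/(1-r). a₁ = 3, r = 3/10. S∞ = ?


S∞ = a₁/(1-r) = 3/(1 - 3/10)
= 3/(7/10)
= 30/7

S∞ = 30/7


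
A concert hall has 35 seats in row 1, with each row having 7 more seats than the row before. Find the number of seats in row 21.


aₙ = a₁ + (n-1)d
= 35 + (21-1)×7
= 35 + 140
= 175

a_21 = 175


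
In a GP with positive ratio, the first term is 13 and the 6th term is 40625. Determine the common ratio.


r^(n-1) = aₙ/a₁
r^5 = 40625/13 = 3125
r = 3125^(1/5)
= 5

r = 5


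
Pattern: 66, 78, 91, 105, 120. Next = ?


Pattern: triangular numbers: n(n+1)/2
Terms: 66, 78, 91, 105, 120
Next term = 136

Next term = 136


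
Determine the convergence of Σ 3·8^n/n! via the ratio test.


aₙ = 3·8^n/n!
a_{n+1}/aₙ = 8^(n+1)/(n+1)! × n!/8^n  (constant 3 cancels)
= 8/(n+1)
L = lim(n→∞) 8/(n+1) = 0
L < 1 → series CONVERGES

Converges (ratio test: L = 0 < 1)


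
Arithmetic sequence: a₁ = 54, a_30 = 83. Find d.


d = (aₙ - a₁)/(n-1)
= (83 - 54)/(30-1)
= 29/29 = 1

d = 1


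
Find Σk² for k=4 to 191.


Σₖ₌4^191 k² = Σₖ₌₁^191 k² − Σₖ₌₁^3 k²
= 191·192·383/6 − 3·4·7/6
= 2340896 − 14 = 2340882

Σk² = 2340882


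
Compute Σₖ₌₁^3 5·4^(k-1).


Sₙ = 5×(4^3 - 1)/(4 - 1)
= 5×(64 - 1)/3
= 5×63/3
= 105

S_3 = 105


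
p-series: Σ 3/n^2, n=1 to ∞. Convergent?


p-series test: Σ c/n^p converges if p > 1, diverges if p ≤ 1 (constant c > 0 doesn't affect convergence).
p = 2
2 > 1 → CONVERGES

Converges (p = 2 > 1)


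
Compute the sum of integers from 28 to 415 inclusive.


Σₖ₌28^415 k = Σₖ₌₁^415 k − Σₖ₌₁^27 k
= 415·416/2 − 27·28/2
= 86320 − 378 = 85942

Σk = 85942


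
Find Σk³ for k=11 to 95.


Σₖ₌11^95 k³ = [95·96/2]² − [10·11/2]²
= 20793600 − 3025 = 20790575

Σk³ = 20790575


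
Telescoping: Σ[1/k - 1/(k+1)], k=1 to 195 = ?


Telescoping: adjacent terms cancel.
= 1/1 - 1/196
= 1 - 1/196 = 195/196

Sum = 195/196


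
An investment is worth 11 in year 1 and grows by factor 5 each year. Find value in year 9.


aₙ = a₁·r^(n-1)
= 11×5^8
= 11×390625
= 4296875

a_9 = 4296875


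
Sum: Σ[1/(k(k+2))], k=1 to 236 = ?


1/(k(k+2)) = (1/2)·(1/k - 1/(k+2)) (partial fractions)
Telescoping: Σ = (1/2)·(1 + 1/2 - 1/237 - 1/238) = 42067/56406

Sum = 42067/56406


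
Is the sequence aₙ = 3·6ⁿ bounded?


aₙ = 3·6ⁿ → as n→∞, aₙ→∞ (since base 6 > 1)
No finite upper bound exists
The sequence is UNBOUNDED

Unbounded (aₙ → ∞ as n → ∞)


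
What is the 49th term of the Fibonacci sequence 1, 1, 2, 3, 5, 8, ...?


Fibonacci sequence: 1, 1, 2, 3, 5, 8, 13, 21, 34, 55, 89, ...
F(49) = 7778742049

F(49) = 7778742049


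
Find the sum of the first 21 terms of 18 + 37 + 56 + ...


aₙ = 18 + (21-1)×19 = 398
Sₙ = n(a₁+aₙ)/2 = 21×(18+398)/2
= 21×416/2 = 4368

S_21 = 4368


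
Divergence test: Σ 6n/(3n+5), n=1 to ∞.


lim(n→∞) 6n/(3n+5) = 6/3 = 2  (divide numerator and denominator by n)
lim aₙ = 2 ≠ 0 → series DIVERGES

Diverges (lim aₙ = 2 ≠ 0)


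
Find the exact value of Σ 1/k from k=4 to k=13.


Σₖ₌4^13 1/k = 1/4 + 1/5 + 1/6 + 1/7 + 1/8 + 1/9 + 1/10 + 1/11 + 1/12 + 1/13
= 485333/360360
≈ 1.3468

Sum = 485333/360360 ≈ 1.3468


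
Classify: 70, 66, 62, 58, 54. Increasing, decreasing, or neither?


Differences: -4, -4, -4, -4
All differences < 0 → strictly DECREASING

Monotonically decreasing


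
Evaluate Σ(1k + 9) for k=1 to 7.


Σ(1k+9) = 1·Σk + 9·n
= 1·28 + 9·7
= 28 + 63 = 91

Σ = 91


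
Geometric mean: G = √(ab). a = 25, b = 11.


GM = √(25×11) = √275 = 16.5831

GM = 16.5831


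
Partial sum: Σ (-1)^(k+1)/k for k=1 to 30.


S = 1 - 1/2 + 1/3 - 1/4 + 1/5 - 1/6 + 1/7 - 1/8 ± ...
= 0.6768
(Full series converges to +ln(2) ≈ +0.6931)

S_30 = 0.6768


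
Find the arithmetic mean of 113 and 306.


AM = (113 + 306)/2 = 419/2 = 209.5

AM = 209.5


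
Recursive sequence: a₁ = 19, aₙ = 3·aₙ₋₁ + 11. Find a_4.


Computing step by step:
a_1 = 19
a_2 = 68
a_3 = 215
a_4 = 656


a_4 = 656


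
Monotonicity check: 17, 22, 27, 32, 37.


Differences: 5, 5, 5, 5
All differences > 0 → strictly INCREASING

Monotonically increasing


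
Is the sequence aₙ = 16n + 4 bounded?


aₙ = 16n + 4 → as n→∞, aₙ→∞
No finite upper bound exists
The sequence is UNBOUNDED

Unbounded (aₙ → ∞ as n → ∞)


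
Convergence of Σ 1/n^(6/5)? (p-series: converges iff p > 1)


p-series test: Σ c/n^p converges if p > 1, diverges if p ≤ 1 (constant c > 0 doesn't affect convergence).
p = 6/5
6/5 > 1 → CONVERGES

Converges (p = 6/5 > 1)


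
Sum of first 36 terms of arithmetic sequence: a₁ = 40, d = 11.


aₙ = 40 + (36-1)×11 = 425
Sₙ = n(a₁+aₙ)/2 = 36×(40+425)/2
= 36×465/2 = 8370

S_36 = 8370


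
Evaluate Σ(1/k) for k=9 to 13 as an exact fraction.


Σₖ₌9^13 1/k = 1/9 + 1/10 + 1/11 + 1/12 + 1/13
= 11899/25740
≈ 0.4623

Sum = 11899/25740 ≈ 0.4623


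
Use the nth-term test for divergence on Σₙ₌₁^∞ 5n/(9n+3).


lim(n→∞) 5n/(9n+3) = 5/9 = 5/9  (divide numerator and denominator by n)
lim aₙ = 5/9 ≠ 0 → series DIVERGES

Diverges (lim aₙ = 5/9 ≠ 0)


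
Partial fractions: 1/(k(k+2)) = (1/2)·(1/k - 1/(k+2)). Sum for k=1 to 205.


1/(k(k+2)) = (1/2)·(1/k - 1/(k+2)) (partial fractions)
Telescoping: Σ = (1/2)·(1 + 1/2 - 1/206 - 1/207) = 31775/42642

Sum = 31775/42642


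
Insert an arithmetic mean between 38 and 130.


AM = (38 + 130)/2 = 168/2 = 84

AM = 84


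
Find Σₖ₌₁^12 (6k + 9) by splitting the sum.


Σ(6k+9) = 6·Σk + 9·n
= 6·78 + 9·12
= 468 + 108 = 576

Σ = 576


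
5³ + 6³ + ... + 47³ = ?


Σₖ₌5^47 k³ = [47·48/2]² − [4·5/2]²
= 1272384 − 100 = 1272284

Σk³ = 1272284


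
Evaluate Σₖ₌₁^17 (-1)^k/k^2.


S = -1 + 1/4 - 1/9 + 1/16 - 1/25 + 1/36 - 1/49 + 1/64 ± ...
= -0.8241
(Full series converges to -π²/12 ≈ -0.8225)

S_17 = -0.8241


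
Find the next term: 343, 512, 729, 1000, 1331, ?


Pattern: perfect cubes: n³
Terms: 343, 512, 729, 1000, 1331
Next term = 1728

Next term = 1728


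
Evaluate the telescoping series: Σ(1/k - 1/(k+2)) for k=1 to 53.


Telescoping with gap 2: two head and two tail terms survive.
= (1 + 1/2) - (1/54 + 1/55)
= 3/2 - 1/54 - 1/55 = 2173/1485

Sum = 2173/1485


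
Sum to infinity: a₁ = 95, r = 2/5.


S∞ = a₁/(1-r) = 95/(1 - 2/5)
= 95/(3/5)
= 475/3

S∞ = 475/3


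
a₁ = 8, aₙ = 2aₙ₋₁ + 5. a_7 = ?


Computing step by step:
a_1 = 8
a_2 = 21
a_3 = 47
a_4 = 99
a_5 = 203
a_6 = 411
a_7 = 827


a_7 = 827


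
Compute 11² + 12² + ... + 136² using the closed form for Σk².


Σₖ₌11^136 k² = Σₖ₌₁^136 k² − Σₖ₌₁^10 k²
= 136·137·273/6 − 10·11·21/6
= 847756 − 385 = 847371

Σk² = 847371


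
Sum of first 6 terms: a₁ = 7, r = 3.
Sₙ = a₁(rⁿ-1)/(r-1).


Sₙ = 7×(3^6 - 1)/(3 - 1)
= 7×(729 - 1)/2
= 7×728/2
= 2548

S_6 = 2548


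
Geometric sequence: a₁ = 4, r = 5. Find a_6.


aₙ = a₁·r^(n-1)
= 4×5^5
= 4×3125
= 12500

a_6 = 12500


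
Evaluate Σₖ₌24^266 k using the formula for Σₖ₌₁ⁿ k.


Σₖ₌24^266 k = Σₖ₌₁^266 k − Σₖ₌₁^23 k
= 266·267/2 − 23·24/2
= 35511 − 276 = 35235

Σk = 35235


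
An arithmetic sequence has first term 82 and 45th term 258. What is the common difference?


d = (aₙ - a₁)/(n-1)
= (258 - 82)/(45-1)
= 176/44 = 4

d = 4


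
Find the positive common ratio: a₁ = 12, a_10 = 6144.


r^(n-1) = aₙ/a₁
r^9 = 6144/12 = 512
r = 512^(1/9)
= 2

r = 2


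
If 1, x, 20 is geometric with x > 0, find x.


GM = √(1×20) = √20 = 4.4721

GM = 4.4721


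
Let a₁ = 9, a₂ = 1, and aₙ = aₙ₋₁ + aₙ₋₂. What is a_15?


Computing iteratively: 9, 1, 10, 11, 21, 32, 53, 85, 138, 223, 361, 584, ...
a_15 = 2474

a_15 = 2474


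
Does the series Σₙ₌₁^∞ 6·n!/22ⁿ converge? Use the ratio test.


aₙ = 6·n!/22^n
a_{n+1}/aₙ = (n+1)!/22^(n+1) × 22^n/n!  (constant 6 cancels)
= (n+1)/22
L = lim(n→∞) (n+1)/22 = ∞
L > 1 → series DIVERGES

Diverges (ratio test: L = ∞ > 1)


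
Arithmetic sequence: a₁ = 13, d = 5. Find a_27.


aₙ = a₁ + (n-1)d
= 13 + (27-1)×5
= 13 + 130
= 143

a_27 = 143


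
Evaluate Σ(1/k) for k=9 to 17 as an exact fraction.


Σₖ₌9^17 1/k = 1/9 + 1/10 + 1/11 + 1/12 + 1/13 + 1/14 + 1/15 + 1/16 + 1/17
= 1768477/2450448
≈ 0.7217

Sum = 1768477/2450448 ≈ 0.7217


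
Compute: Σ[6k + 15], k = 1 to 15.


Σ(6k+15) = 6·Σk + 15·n
= 6·120 + 15·15
= 720 + 225 = 945

Σ = 945


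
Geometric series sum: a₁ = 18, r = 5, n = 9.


Sₙ = 18×(5^9 - 1)/(5 - 1)
= 18×(1953125 - 1)/4
= 18×1953124/4
= 8789058

S_9 = 8789058


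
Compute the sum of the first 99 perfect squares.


n = 99
n(n+1)(2n+1)/6 = 99×100×199/6
= 1970100/6 = 328350

Σk² = 328350


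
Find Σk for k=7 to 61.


Σₖ₌7^61 k = Σₖ₌₁^61 k − Σₖ₌₁^6 k
= 61·62/2 − 6·7/2
= 1891 − 21 = 1870

Σk = 1870


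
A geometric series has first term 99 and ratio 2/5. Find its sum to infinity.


S∞ = a₁/(1-r) = 99/(1 - 2/5)
= 99/(3/5)
= 165

S∞ = 165


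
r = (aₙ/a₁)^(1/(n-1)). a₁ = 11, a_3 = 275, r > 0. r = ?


r^(n-1) = aₙ/a₁
r^2 = 275/11 = 25
r = 25^(1/2)
= ±5; taking r > 0 gives r = 5

r = 5


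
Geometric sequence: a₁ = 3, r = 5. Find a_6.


aₙ = a₁·r^(n-1)
= 3×5^5
= 3×3125
= 9375

a_6 = 9375


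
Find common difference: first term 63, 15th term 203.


d = (aₙ - a₁)/(n-1)
= (203 - 63)/(15-1)
= 140/14 = 10

d = 10


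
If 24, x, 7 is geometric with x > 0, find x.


GM = √(24×7) = √168 = 12.9615

GM = 12.9615


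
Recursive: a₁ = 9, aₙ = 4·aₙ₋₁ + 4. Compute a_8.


Computing step by step:
a_1 = 9
a_2 = 40
a_3 = 164
a_4 = 660
a_5 = 2644
a_6 = 10580
a_7 = 42324
a_8 = 169300


a_8 = 169300


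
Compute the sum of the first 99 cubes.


n(n+1)/2 = 99×100/2 = 4950
Σk³ = 4950² = 24502500

Σk³ = 24502500


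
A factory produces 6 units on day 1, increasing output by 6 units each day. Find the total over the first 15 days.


aₙ = 6 + (15-1)×6 = 90
Sₙ = n(a₁+aₙ)/2 = 15×(6+90)/2
= 15×96/2 = 720

S_15 = 720


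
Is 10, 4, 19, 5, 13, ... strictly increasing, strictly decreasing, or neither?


Differences: -6, 15, -14, 8
Difference at position 2 is +15 (> 0) but position 1 is -6 (< 0) — sequence both rises and falls
→ NOT monotonic

Not monotonic


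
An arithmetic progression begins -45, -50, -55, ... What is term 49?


aₙ = a₁ + (n-1)d
= -45 + (49-1)×-5
= -45 - 240
= -285

a_49 = -285


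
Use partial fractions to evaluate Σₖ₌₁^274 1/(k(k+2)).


1/(k(k+2)) = (1/2)·(1/k - 1/(k+2)) (partial fractions)
Telescoping: Σ = (1/2)·(1 + 1/2 - 1/275 - 1/276) = 113299/151800

Sum = 113299/151800


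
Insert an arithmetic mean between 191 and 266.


AM = (191 + 266)/2 = 457/2 = 228.5

AM = 228.5


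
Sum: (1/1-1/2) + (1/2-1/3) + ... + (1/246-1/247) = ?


Telescoping: adjacent terms cancel.
= 1/1 - 1/247
= 1 - 1/247 = 246/247

Sum = 246/247


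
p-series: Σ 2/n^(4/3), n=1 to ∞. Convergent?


p-series test: Σ c/n^p converges if p > 1, diverges if p ≤ 1 (constant c > 0 doesn't affect convergence).
p = 4/3
4/3 > 1 → CONVERGES

Converges (p = 4/3 > 1)


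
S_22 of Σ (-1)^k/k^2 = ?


S = -1 + 1/4 - 1/9 + 1/16 - 1/25 + 1/36 - 1/49 + 1/64 ± ...
= -0.8215
(Full series converges to -π²/12 ≈ -0.8225)

S_22 = -0.8215


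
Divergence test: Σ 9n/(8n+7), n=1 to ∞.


lim(n→∞) 9n/(8n+7) = 9/8 = 9/8  (divide numerator and denominator by n)
lim aₙ = 9/8 ≠ 0 → series DIVERGES

Diverges (lim aₙ = 9/8 ≠ 0)


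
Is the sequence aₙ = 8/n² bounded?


a₁ = 8, a₂ = 8/4, a₃ = 8/9, ...
0 < aₙ ≤ 8 for all n ≥ 1
The sequence IS bounded

Bounded (0 < aₙ ≤ 8)


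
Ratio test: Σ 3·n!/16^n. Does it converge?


aₙ = 3·n!/16^n
a_{n+1}/aₙ = (n+1)!/16^(n+1) × 16^n/n!  (constant 3 cancels)
= (n+1)/16
L = lim(n→∞) (n+1)/16 = ∞
L > 1 → series DIVERGES

Diverges (ratio test: L = ∞ > 1)


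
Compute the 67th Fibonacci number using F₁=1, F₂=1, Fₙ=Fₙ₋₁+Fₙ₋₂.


Fibonacci sequence: 1, 1, 2, 3, 5, 8, 13, 21, 34, 55, 89, ...
F(67) = 44945570212853

F(67) = 44945570212853


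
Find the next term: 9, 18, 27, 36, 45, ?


Pattern: arithmetic (d=9)
Terms: 9, 18, 27, 36, 45
Next term = 54

Next term = 54


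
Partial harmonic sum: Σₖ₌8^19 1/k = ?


Σₖ₌8^19 1/k = 1/8 + 1/9 + 1/10 + ... + 1/19
= 14819303/15519504
≈ 0.9549

Sum = 14819303/15519504 ≈ 0.9549


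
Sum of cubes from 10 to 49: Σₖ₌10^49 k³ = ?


Σₖ₌10^49 k³ = [49·50/2]² − [9·10/2]²
= 1500625 − 2025 = 1498600

Σk³ = 1498600


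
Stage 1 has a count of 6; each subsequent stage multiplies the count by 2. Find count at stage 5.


aₙ = a₁·r^(n-1)
= 6×2^4
= 6×16
= 96

a_5 = 96


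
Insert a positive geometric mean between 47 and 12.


GM = √(47×12) = √564 = 23.7487

GM = 23.7487


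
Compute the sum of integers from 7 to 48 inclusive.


Σₖ₌7^48 k = Σₖ₌₁^48 k − Σₖ₌₁^6 k
= 48·49/2 − 6·7/2
= 1176 − 21 = 1155

Σk = 1155


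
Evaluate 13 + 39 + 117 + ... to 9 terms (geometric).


Sₙ = 13×(3^9 - 1)/(3 - 1)
= 13×(19683 - 1)/2
= 13×19682/2
= 127933

S_9 = 127933


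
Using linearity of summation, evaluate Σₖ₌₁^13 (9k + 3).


Σ(9k+3) = 9·Σk + 3·n
= 9·91 + 3·13
= 819 + 39 = 858

Σ = 858


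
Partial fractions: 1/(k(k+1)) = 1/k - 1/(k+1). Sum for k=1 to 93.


1/(k(k+1)) = 1/k - 1/(k+1) (partial fractions)
Telescoping: Σ = 1 - 1/94 = 93/94

Sum = 93/94


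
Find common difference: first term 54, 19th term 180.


d = (aₙ - a₁)/(n-1)
= (180 - 54)/(19-1)
= 126/18 = 7

d = 7


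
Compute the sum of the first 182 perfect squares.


n = 182
n(n+1)(2n+1)/6 = 182×183×365/6
= 12156690/6 = 2026115

Σk² = 2026115


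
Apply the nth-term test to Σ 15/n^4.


lim(n→∞) 15/n^4 = 0
lim aₙ = 0 → nth-term test is INCONCLUSIVE
(Need other tests; this is actually a convergent p-series with p=4 > 1)

Inconclusive (lim aₙ = 0; need another test)


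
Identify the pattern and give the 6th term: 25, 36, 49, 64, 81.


Pattern: perfect squares: n²
Terms: 25, 36, 49, 64, 81
Next term = 100

Next term = 100


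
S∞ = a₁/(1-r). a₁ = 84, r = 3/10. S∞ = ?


S∞ = a₁/(1-r) = 84/(1 - 3/10)
= 84/(7/10)
= 120

S∞ = 120


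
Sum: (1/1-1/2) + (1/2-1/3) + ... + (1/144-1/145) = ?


Telescoping: adjacent terms cancel.
= 1/1 - 1/145
= 1 - 1/145 = 144/145

Sum = 144/145


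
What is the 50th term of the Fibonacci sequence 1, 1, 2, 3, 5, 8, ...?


Fibonacci sequence: 1, 1, 2, 3, 5, 8, 13, 21, 34, 55, 89, ...
F(50) = 12586269025

F(50) = 12586269025


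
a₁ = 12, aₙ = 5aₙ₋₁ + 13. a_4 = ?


Computing step by step:
a_1 = 12
a_2 = 73
a_3 = 378
a_4 = 1903


a_4 = 1903


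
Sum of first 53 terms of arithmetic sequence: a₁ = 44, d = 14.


aₙ = 44 + (53-1)×14 = 772
Sₙ = n(a₁+aₙ)/2 = 53×(44+772)/2
= 53×816/2 = 21624

S_53 = 21624


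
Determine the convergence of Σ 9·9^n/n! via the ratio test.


aₙ = 9·9^n/n!
a_{n+1}/aₙ = 9^(n+1)/(n+1)! × n!/9^n  (constant 9 cancels)
= 9/(n+1)
L = lim(n→∞) 9/(n+1) = 0
L < 1 → series CONVERGES

Converges (ratio test: L = 0 < 1)


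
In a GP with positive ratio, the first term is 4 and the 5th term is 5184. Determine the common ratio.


r^(n-1) = aₙ/a₁
r^4 = 5184/4 = 1296
r = 1296^(1/4)
= ±6; taking r > 0 gives r = 6

r = 6


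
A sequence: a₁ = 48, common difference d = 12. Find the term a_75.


aₙ = a₁ + (n-1)d
= 48 + (75-1)×12
= 48 + 888
= 936

a_75 = 936


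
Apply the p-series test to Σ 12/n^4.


p-series test: Σ c/n^p converges if p > 1, diverges if p ≤ 1 (constant c > 0 doesn't affect convergence).
p = 4
4 > 1 → CONVERGES

Converges (p = 4 > 1)


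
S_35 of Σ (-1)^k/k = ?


S = -1 + 1/2 - 1/3 + 1/4 - 1/5 + 1/6 - 1/7 + 1/8 ± ...
= -0.7072
(Full series converges to -ln(2) ≈ -0.6931)

S_35 = -0.7072


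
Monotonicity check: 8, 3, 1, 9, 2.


Differences: -5, -2, 8, -7
Difference at position 3 is +8 (> 0) but position 1 is -5 (< 0) — sequence both rises and falls
→ NOT monotonic

Not monotonic


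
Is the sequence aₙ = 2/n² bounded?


a₁ = 2, a₂ = 2/4, a₃ = 2/9, ...
0 < aₙ ≤ 2 for all n ≥ 1
The sequence IS bounded

Bounded (0 < aₙ ≤ 2)


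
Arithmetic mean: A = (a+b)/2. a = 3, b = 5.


AM = (3 + 5)/2 = 8/2 = 4

AM = 4


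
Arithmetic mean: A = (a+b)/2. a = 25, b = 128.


AM = (25 + 128)/2 = 153/2 = 76.5

AM = 76.5


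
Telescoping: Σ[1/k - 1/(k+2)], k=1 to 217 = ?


Telescoping with gap 2: two head and two tail terms survive.
= (1 + 1/2) - (1/218 + 1/219)
= 3/2 - 1/218 - 1/219 = 35588/23871

Sum = 35588/23871


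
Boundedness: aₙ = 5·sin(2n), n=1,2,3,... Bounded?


For all n, -1 ≤ sin(2n) ≤ 1, so -5 ≤ 5·sin(2n) ≤ 5
Lower bound: -5, Upper bound: 5
The sequence IS bounded

Bounded (-5 ≤ aₙ ≤ 5)


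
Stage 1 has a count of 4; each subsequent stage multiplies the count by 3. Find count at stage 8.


aₙ = a₁·r^(n-1)
= 4×3^7
= 4×2187
= 8748

a_8 = 8748


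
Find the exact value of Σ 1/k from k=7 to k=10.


Σₖ₌7^10 1/k = 1/7 + 1/8 + 1/9 + 1/10
= 1207/2520
≈ 0.479

Sum = 1207/2520 ≈ 0.479


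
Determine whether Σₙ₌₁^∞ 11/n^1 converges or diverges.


p-series test: Σ c/n^p converges if p > 1, diverges if p ≤ 1 (constant c > 0 doesn't affect convergence).
p = 1
1 ≤ 1 → DIVERGES

Diverges (p = 1 ≤ 1)


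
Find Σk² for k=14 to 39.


Σₖ₌14^39 k² = Σₖ₌₁^39 k² − Σₖ₌₁^13 k²
= 39·40·79/6 − 13·14·27/6
= 20540 − 819 = 19721

Σk² = 19721


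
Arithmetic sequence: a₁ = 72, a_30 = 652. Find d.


d = (aₙ - a₁)/(n-1)
= (652 - 72)/(30-1)
= 580/29 = 20

d = 20


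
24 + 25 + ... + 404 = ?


Σₖ₌24^404 k = Σₖ₌₁^404 k − Σₖ₌₁^23 k
= 404·405/2 − 23·24/2
= 81810 − 276 = 81534

Σk = 81534


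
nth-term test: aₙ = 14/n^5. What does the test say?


lim(n→∞) 14/n^5 = 0
lim aₙ = 0 → nth-term test is INCONCLUSIVE
(Need other tests; this is actually a convergent p-series with p=5 > 1)

Inconclusive (lim aₙ = 0; need another test)


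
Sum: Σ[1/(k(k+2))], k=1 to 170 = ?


1/(k(k+2)) = (1/2)·(1/k - 1/(k+2)) (partial fractions)
Telescoping: Σ = (1/2)·(1 + 1/2 - 1/171 - 1/172) = 43775/58824

Sum = 43775/58824


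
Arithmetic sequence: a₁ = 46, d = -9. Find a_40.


aₙ = a₁ + (n-1)d
= 46 + (40-1)×-9
= 46 - 351
= -305

a_40 = -305


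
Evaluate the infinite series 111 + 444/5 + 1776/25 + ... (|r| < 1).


S∞ = a₁/(1-r) = 111/(1 - 4/5)
= 111/(1/5)
= 555

S∞ = 555


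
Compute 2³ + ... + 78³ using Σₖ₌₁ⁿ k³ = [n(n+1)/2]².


Σₖ₌2^78 k³ = [78·79/2]² − [1·2/2]²
= 9492561 − 1 = 9492560

Σk³ = 9492560


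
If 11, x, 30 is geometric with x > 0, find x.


GM = √(11×30) = √330 = 18.1659

GM = 18.1659


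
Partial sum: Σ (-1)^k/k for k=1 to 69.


S = -1 + 1/2 - 1/3 + 1/4 - 1/5 + 1/6 - 1/7 + 1/8 ± ...
= -0.7003
(Full series converges to -ln(2) ≈ -0.6931)

S_69 = -0.7003


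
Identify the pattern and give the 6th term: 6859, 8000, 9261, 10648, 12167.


Pattern: perfect cubes: n³
Terms: 6859, 8000, 9261, 10648, 12167
Next term = 13824

Next term = 13824


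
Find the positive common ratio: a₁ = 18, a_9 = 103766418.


r^(n-1) = aₙ/a₁
r^8 = 103766418/18 = 5764801
r = 5764801^(1/8)
= ±7; taking r > 0 gives r = 7

r = 7


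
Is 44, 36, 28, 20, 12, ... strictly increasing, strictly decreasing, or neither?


Differences: -8, -8, -8, -8
All differences < 0 → strictly DECREASING

Monotonically decreasing


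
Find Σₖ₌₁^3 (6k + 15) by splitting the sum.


Σ(6k+15) = 6·Σk + 15·n
= 6·6 + 15·3
= 36 + 45 = 81

Σ = 81


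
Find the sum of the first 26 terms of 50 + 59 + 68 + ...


aₙ = 50 + (26-1)×9 = 275
Sₙ = n(a₁+aₙ)/2 = 26×(50+275)/2
= 26×325/2 = 4225

S_26 = 4225


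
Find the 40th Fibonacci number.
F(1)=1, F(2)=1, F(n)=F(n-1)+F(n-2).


Fibonacci sequence: 1, 1, 2, 3, 5, 8, 13, 21, 34, 55, 89, ...
F(40) = 102334155

F(40) = 102334155


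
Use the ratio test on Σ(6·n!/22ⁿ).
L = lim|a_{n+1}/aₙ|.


aₙ = 6·n!/22^n
a_{n+1}/aₙ = (n+1)!/22^(n+1) × 22^n/n!  (constant 6 cancels)
= (n+1)/22
L = lim(n→∞) (n+1)/22 = ∞
L > 1 → series DIVERGES

Diverges (ratio test: L = ∞ > 1)


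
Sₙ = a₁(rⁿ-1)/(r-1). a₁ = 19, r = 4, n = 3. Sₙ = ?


Sₙ = 19×(4^3 - 1)/(4 - 1)
= 19×(64 - 1)/3
= 19×63/3
= 399

S_3 = 399


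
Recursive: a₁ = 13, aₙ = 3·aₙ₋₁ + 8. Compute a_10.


Computing step by step:
a_1 = 13
a_2 = 47
a_3 = 149
a_4 = 455
a_5 = 1373
a_6 = 4127
a_7 = 12389
a_8 = 37175
a_9 = 111533
a_10 = 334607


a_10 = 334607


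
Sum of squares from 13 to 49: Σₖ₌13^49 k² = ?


Σₖ₌13^49 k² = Σₖ₌₁^49 k² − Σₖ₌₁^12 k²
= 49·50·99/6 − 12·13·25/6
= 40425 − 650 = 39775

Σk² = 39775


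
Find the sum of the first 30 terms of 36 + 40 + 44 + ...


aₙ = 36 + (30-1)×4 = 152
Sₙ = n(a₁+aₙ)/2 = 30×(36+152)/2
= 30×188/2 = 2820

S_30 = 2820


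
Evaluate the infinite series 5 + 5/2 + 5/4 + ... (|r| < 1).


S∞ = a₁/(1-r) = 5/(1 - 1/2)
= 5/(1/2)
= 10

S∞ = 10


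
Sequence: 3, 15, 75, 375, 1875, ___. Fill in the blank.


Pattern: geometric (r=5)
Terms: 3, 15, 75, 375, 1875
Next term = 9375

Next term = 9375


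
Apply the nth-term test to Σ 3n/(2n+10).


lim(n→∞) 3n/(2n+10) = 3/2 = 3/2  (divide numerator and denominator by n)
lim aₙ = 3/2 ≠ 0 → series DIVERGES

Diverges (lim aₙ = 3/2 ≠ 0)


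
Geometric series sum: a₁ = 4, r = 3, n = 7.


Sₙ = 4×(3^7 - 1)/(3 - 1)
= 4×(2187 - 1)/2
= 4×2186/2
= 4372

S_7 = 4372


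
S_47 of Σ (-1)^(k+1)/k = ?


S = 1 - 1/2 + 1/3 - 1/4 + 1/5 - 1/6 + 1/7 - 1/8 ± ...
= 0.7037
(Full series converges to +ln(2) ≈ +0.6931)

S_47 = 0.7037


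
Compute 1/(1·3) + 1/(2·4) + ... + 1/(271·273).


1/(k(k+2)) = (1/2)·(1/k - 1/(k+2)) (partial fractions)
Telescoping: Σ = (1/2)·(1 + 1/2 - 1/272 - 1/273) = 110839/148512

Sum = 110839/148512


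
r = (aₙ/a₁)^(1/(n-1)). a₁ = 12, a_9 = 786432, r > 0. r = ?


r^(n-1) = aₙ/a₁
r^8 = 786432/12 = 65536
r = 65536^(1/8)
= ±4; taking r > 0 gives r = 4

r = 4


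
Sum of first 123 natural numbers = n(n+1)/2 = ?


n(n+1)/2 = 123×124/2 = 15252/2 = 7626

Σk = 7626


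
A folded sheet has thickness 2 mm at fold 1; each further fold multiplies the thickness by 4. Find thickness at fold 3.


aₙ = a₁·r^(n-1)
= 2×4^2
= 2×16
= 32

a_3 = 32


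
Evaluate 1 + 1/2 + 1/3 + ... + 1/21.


H_21 = 1/1 + 1/2 + 1/3 + ... + 1/21
= 18858053/5173168
≈ 3.6454

H_21 = 18858053/5173168 ≈ 3.6454


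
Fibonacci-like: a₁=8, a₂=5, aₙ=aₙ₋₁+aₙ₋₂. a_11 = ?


Computing iteratively: 8, 5, 13, 18, 31, 49, 80, 129, 209, 338, 547
a_11 = 547

a_11 = 547


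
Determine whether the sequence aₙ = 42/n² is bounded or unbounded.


a₁ = 42, a₂ = 42/4, a₃ = 42/9, ...
0 < aₙ ≤ 42 for all n ≥ 1
The sequence IS bounded

Bounded (0 < aₙ ≤ 42)


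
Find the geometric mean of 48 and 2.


GM = √(48×2) = √96 = 9.798

GM = 9.798


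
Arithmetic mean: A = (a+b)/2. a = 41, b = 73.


AM = (41 + 73)/2 = 114/2 = 57

AM = 57


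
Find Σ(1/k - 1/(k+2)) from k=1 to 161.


Telescoping with gap 2: two head and two tail terms survive.
= (1 + 1/2) - (1/162 + 1/163)
= 3/2 - 1/162 - 1/163 = 19642/13203

Sum = 19642/13203


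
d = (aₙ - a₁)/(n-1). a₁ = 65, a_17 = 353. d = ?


d = (aₙ - a₁)/(n-1)
= (353 - 65)/(17-1)
= 288/16 = 18

d = 18


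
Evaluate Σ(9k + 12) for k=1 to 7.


Σ(9k+12) = 9·Σk + 12·n
= 9·28 + 12·7
= 252 + 84 = 336

Σ = 336


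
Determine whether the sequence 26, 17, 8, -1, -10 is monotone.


Differences: -9, -9, -9, -9
All differences < 0 → strictly DECREASING

Monotonically decreasing


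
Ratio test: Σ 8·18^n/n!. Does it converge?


aₙ = 8·18^n/n!
a_{n+1}/aₙ = 18^(n+1)/(n+1)! × n!/18^n  (constant 8 cancels)
= 18/(n+1)
L = lim(n→∞) 18/(n+1) = 0
L < 1 → series CONVERGES

Converges (ratio test: L = 0 < 1)


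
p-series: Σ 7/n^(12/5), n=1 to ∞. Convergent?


p-series test: Σ c/n^p converges if p > 1, diverges if p ≤ 1 (constant c > 0 doesn't affect convergence).
p = 12/5
12/5 > 1 → CONVERGES

Converges (p = 12/5 > 1)


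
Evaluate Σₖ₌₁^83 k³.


n(n+1)/2 = 83×84/2 = 3486
Σk³ = 3486² = 12152196

Σk³ = 12152196


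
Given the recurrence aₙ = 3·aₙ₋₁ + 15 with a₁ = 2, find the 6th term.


Computing step by step:
a_1 = 2
a_2 = 21
a_3 = 78
a_4 = 249
a_5 = 762
a_6 = 2301


a_6 = 2301


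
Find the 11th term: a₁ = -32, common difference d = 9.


aₙ = a₁ + (n-1)d
= -32 + (11-1)×9
= -32 + 90
= 58

a_11 = 58


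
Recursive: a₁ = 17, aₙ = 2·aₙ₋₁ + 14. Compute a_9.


Computing step by step:
a_1 = 17
a_2 = 48
a_3 = 110
a_4 = 234
a_5 = 482
a_6 = 978
a_7 = 1970
a_8 = 3954
a_9 = 7922


a_9 = 7922


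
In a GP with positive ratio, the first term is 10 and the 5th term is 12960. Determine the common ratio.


r^(n-1) = aₙ/a₁
r^4 = 12960/10 = 1296
r = 1296^(1/4)
= ±6; taking r > 0 gives r = 6

r = 6


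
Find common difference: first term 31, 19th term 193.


d = (aₙ - a₁)/(n-1)
= (193 - 31)/(19-1)
= 162/18 = 9

d = 9


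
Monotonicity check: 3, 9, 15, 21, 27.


Differences: 6, 6, 6, 6
All differences > 0 → strictly INCREASING

Monotonically increasing


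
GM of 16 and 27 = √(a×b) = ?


GM = √(16×27) = √432 = 20.7846

GM = 20.7846


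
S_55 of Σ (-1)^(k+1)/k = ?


S = 1 - 1/2 + 1/3 - 1/4 + 1/5 - 1/6 + 1/7 - 1/8 ± ...
= 0.7022
(Full series converges to +ln(2) ≈ +0.6931)

S_55 = 0.7022


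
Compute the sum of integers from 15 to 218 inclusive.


Σₖ₌15^218 k = Σₖ₌₁^218 k − Σₖ₌₁^14 k
= 218·219/2 − 14·15/2
= 23871 − 105 = 23766

Σk = 23766


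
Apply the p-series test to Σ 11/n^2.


p-series test: Σ c/n^p converges if p > 1, diverges if p ≤ 1 (constant c > 0 doesn't affect convergence).
p = 2
2 > 1 → CONVERGES

Converges (p = 2 > 1)


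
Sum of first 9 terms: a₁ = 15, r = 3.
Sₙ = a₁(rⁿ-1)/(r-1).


Sₙ = 15×(3^9 - 1)/(3 - 1)
= 15×(19683 - 1)/2
= 15×19682/2
= 147615

S_9 = 147615


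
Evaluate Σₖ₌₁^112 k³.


n(n+1)/2 = 112×113/2 = 6328
Σk³ = 6328² = 40043584

Σk³ = 40043584


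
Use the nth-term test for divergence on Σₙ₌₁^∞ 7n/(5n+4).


lim(n→∞) 7n/(5n+4) = 7/5 = 7/5  (divide numerator and denominator by n)
lim aₙ = 7/5 ≠ 0 → series DIVERGES

Diverges (lim aₙ = 7/5 ≠ 0)


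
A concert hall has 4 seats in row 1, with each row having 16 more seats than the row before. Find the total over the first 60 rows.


aₙ = 4 + (60-1)×16 = 948
Sₙ = n(a₁+aₙ)/2 = 60×(4+948)/2
= 60×952/2 = 28560

S_60 = 28560


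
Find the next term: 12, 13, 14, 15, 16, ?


Pattern: arithmetic (d=1)
Terms: 12, 13, 14, 15, 16
Next term = 17

Next term = 17


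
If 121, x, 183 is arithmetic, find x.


AM = (121 + 183)/2 = 304/2 = 152

AM = 152


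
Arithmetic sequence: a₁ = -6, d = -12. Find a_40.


aₙ = a₁ + (n-1)d
= -6 + (40-1)×-12
= -6 - 468
= -474

a_40 = -474


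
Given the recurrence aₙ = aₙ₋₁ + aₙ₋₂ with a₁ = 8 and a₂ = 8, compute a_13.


Computing iteratively: 8, 8, 16, 24, 40, 64, 104, 168, 272, 440, 712, 1152, ...
a_13 = 1864

a_13 = 1864


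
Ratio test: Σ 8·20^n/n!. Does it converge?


aₙ = 8·20^n/n!
a_{n+1}/aₙ = 20^(n+1)/(n+1)! × n!/20^n  (constant 8 cancels)
= 20/(n+1)
L = lim(n→∞) 20/(n+1) = 0
L < 1 → series CONVERGES

Converges (ratio test: L = 0 < 1)


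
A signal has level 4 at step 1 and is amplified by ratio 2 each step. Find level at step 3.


aₙ = a₁·r^(n-1)
= 4×2^2
= 4×4
= 16

a_3 = 16


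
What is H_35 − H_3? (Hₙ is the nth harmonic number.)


Σₖ₌4^35 1/k = 1/4 + 1/5 + 1/6 + ... + 1/35
= 30370011182509/13127595717600
≈ 2.3134

Sum = 30370011182509/13127595717600 ≈ 2.3134


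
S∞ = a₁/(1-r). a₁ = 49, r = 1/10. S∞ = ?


S∞ = a₁/(1-r) = 49/(1 - 1/10)
= 49/(9/10)
= 490/9

S∞ = 490/9


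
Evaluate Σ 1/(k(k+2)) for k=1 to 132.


1/(k(k+2)) = (1/2)·(1/k - 1/(k+2)) (partial fractions)
Telescoping: Σ = (1/2)·(1 + 1/2 - 1/133 - 1/134) = 13233/17822

Sum = 13233/17822


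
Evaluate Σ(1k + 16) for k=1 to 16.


Σ(1k+16) = 1·Σk + 16·n
= 1·136 + 16·16
= 136 + 256 = 392

Σ = 392


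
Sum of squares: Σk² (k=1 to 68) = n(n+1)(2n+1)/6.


n = 68
n(n+1)(2n+1)/6 = 68×69×137/6
= 642804/6 = 107134

Σk² = 107134


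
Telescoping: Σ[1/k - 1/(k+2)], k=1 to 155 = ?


Telescoping with gap 2: two head and two tail terms survive.
= (1 + 1/2) - (1/156 + 1/157)
= 3/2 - 1/156 - 1/157 = 36425/24492

Sum = 36425/24492


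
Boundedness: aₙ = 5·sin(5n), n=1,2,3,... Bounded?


For all n, -1 ≤ sin(5n) ≤ 1, so -5 ≤ 5·sin(5n) ≤ 5
Lower bound: -5, Upper bound: 5
The sequence IS bounded

Bounded (-5 ≤ aₙ ≤ 5)


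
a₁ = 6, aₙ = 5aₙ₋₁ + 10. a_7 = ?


Computing step by step:
a_1 = 6
a_2 = 40
a_3 = 210
a_4 = 1060
a_5 = 5310
a_6 = 26560
a_7 = 132810


a_7 = 132810


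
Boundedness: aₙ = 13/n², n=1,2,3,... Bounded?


a₁ = 13, a₂ = 13/4, a₃ = 13/9, ...
0 < aₙ ≤ 13 for all n ≥ 1
The sequence IS bounded

Bounded (0 < aₙ ≤ 13)


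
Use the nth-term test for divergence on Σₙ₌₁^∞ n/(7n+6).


lim(n→∞) n/(7n+6) = 1/7 = 1/7  (divide numerator and denominator by n)
lim aₙ = 1/7 ≠ 0 → series DIVERGES

Diverges (lim aₙ = 1/7 ≠ 0)


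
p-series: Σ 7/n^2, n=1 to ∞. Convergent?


p-series test: Σ c/n^p converges if p > 1, diverges if p ≤ 1 (constant c > 0 doesn't affect convergence).
p = 2
2 > 1 → CONVERGES

Converges (p = 2 > 1)


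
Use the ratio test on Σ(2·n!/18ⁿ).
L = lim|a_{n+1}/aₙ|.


aₙ = 2·n!/18^n
a_{n+1}/aₙ = (n+1)!/18^(n+1) × 18^n/n!  (constant 2 cancels)
= (n+1)/18
L = lim(n→∞) (n+1)/18 = ∞
L > 1 → series DIVERGES

Diverges (ratio test: L = ∞ > 1)


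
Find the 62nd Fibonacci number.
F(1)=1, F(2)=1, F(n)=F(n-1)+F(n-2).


Fibonacci sequence: 1, 1, 2, 3, 5, 8, 13, 21, 34, 55, 89, ...
F(62) = 4052739537881

F(62) = 4052739537881


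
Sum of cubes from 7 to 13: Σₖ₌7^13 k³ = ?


Σₖ₌7^13 k³ = [13·14/2]² − [6·7/2]²
= 8281 − 441 = 7840

Σk³ = 7840


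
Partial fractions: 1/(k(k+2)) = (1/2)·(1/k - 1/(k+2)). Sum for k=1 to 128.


1/(k(k+2)) = (1/2)·(1/k - 1/(k+2)) (partial fractions)
Telescoping: Σ = (1/2)·(1 + 1/2 - 1/129 - 1/130) = 6224/8385

Sum = 6224/8385


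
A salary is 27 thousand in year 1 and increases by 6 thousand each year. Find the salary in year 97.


aₙ = a₁ + (n-1)d
= 27 + (97-1)×6
= 27 + 576
= 603

a_97 = 603


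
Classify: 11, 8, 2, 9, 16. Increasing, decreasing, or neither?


Differences: -3, -6, 7, 7
Difference at position 3 is +7 (> 0) but position 1 is -3 (< 0) — sequence both rises and falls
→ NOT monotonic

Not monotonic


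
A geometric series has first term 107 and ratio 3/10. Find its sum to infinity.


S∞ = a₁/(1-r) = 107/(1 - 3/10)
= 107/(7/10)
= 1070/7

S∞ = 1070/7


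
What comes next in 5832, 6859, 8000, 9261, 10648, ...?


Pattern: perfect cubes: n³
Terms: 5832, 6859, 8000, 9261, 10648
Next term = 12167

Next term = 12167


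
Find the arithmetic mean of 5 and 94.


AM = (5 + 94)/2 = 99/2 = 49.5

AM = 49.5


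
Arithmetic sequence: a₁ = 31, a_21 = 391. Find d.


d = (aₙ - a₁)/(n-1)
= (391 - 31)/(21-1)
= 360/20 = 18

d = 18


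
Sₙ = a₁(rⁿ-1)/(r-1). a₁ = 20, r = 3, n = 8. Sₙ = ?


Sₙ = 20×(3^8 - 1)/(3 - 1)
= 20×(6561 - 1)/2
= 20×6560/2
= 65600

S_8 = 65600


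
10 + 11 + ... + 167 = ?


Σₖ₌10^167 k = Σₖ₌₁^167 k − Σₖ₌₁^9 k
= 167·168/2 − 9·10/2
= 14028 − 45 = 13983

Σk = 13983


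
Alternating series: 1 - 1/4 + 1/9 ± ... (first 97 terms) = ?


S = 1 - 1/4 + 1/9 - 1/16 + 1/25 - 1/36 + 1/49 - 1/64 ± ...
= 0.8225
(Full series converges to +π²/12 ≈ +0.8225)

S_97 = 0.8225


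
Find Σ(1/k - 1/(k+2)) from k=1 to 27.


Telescoping with gap 2: two head and two tail terms survive.
= (1 + 1/2) - (1/28 + 1/29)
= 3/2 - 1/28 - 1/29 = 1161/812

Sum = 1161/812


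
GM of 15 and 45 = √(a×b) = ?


GM = √(15×45) = √675 = 25.9808

GM = 25.9808


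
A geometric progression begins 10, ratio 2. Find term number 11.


aₙ = a₁·r^(n-1)
= 10×2^10
= 10×1024
= 10240

a_11 = 10240


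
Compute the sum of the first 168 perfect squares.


n = 168
n(n+1)(2n+1)/6 = 168×169×337/6
= 9568104/6 = 1594684

Σk² = 1594684


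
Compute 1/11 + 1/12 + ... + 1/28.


Σₖ₌11^28 1/k = 1/11 + 1/12 + 1/13 + ... + 1/28
= 80169092693/80313433200
≈ 0.9982

Sum = 80169092693/80313433200 ≈ 0.9982


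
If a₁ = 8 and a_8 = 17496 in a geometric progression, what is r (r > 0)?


r^(n-1) = aₙ/a₁
r^7 = 17496/8 = 2187
r = 2187^(1/7)
= 3

r = 3


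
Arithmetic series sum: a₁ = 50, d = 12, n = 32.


aₙ = 50 + (32-1)×12 = 422
Sₙ = n(a₁+aₙ)/2 = 32×(50+422)/2
= 32×472/2 = 7552

S_32 = 7552


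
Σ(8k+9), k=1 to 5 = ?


Σ(8k+9) = 8·Σk + 9·n
= 8·15 + 9·5
= 120 + 45 = 165

Σ = 165


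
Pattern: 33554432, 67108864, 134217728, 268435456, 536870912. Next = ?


Pattern: powers of 2: 2ⁿ
Terms: 33554432, 67108864, 134217728, 268435456, 536870912
Next term = 1073741824

Next term = 1073741824


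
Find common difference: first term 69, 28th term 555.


d = (aₙ - a₁)/(n-1)
= (555 - 69)/(28-1)
= 486/27 = 18

d = 18


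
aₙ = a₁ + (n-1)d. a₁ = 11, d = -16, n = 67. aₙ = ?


aₙ = a₁ + (n-1)d
= 11 + (67-1)×-16
= 11 - 1056
= -1045

a_67 = -1045


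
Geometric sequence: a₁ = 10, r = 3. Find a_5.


aₙ = a₁·r^(n-1)
= 10×3^4
= 10×81
= 810

a_5 = 810


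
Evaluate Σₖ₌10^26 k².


Σₖ₌10^26 k² = Σₖ₌₁^26 k² − Σₖ₌₁^9 k²
= 26·27·53/6 − 9·10·19/6
= 6201 − 285 = 5916

Σk² = 5916


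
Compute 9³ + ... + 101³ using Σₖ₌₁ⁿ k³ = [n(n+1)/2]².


Σₖ₌9^101 k³ = [101·102/2]² − [8·9/2]²
= 26532801 − 1296 = 26531505

Σk³ = 26531505


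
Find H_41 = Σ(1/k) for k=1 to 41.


H_41 = 1/1 + 1/2 + 1/3 + ... + 1/41
= 85691034670497533/19914562703599200
≈ 4.3029

H_41 = 85691034670497533/19914562703599200 ≈ 4.3029


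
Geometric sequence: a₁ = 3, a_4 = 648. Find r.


r^(n-1) = aₙ/a₁
r^3 = 648/3 = 216
r = 216^(1/3)
= 6

r = 6


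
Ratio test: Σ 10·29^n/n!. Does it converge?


aₙ = 10·29^n/n!
a_{n+1}/aₙ = 29^(n+1)/(n+1)! × n!/29^n  (constant 10 cancels)
= 29/(n+1)
L = lim(n→∞) 29/(n+1) = 0
L < 1 → series CONVERGES

Converges (ratio test: L = 0 < 1)


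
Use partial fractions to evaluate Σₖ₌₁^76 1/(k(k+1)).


1/(k(k+1)) = 1/k - 1/(k+1) (partial fractions)
Telescoping: Σ = 1 - 1/77 = 76/77

Sum = 76/77


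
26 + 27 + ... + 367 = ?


Σₖ₌26^367 k = Σₖ₌₁^367 k − Σₖ₌₁^25 k
= 367·368/2 − 25·26/2
= 67528 − 325 = 67203

Σk = 67203


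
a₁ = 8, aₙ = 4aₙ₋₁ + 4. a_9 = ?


Computing step by step:
a_1 = 8
a_2 = 36
a_3 = 148
a_4 = 596
a_5 = 2388
a_6 = 9556
a_7 = 38228
a_8 = 152916
a_9 = 611668


a_9 = 611668


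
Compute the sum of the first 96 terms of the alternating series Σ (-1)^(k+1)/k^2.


S = 1 - 1/4 + 1/9 - 1/16 + 1/25 - 1/36 + 1/49 - 1/64 ± ...
= 0.8224
(Full series converges to +π²/12 ≈ +0.8225)

S_96 = 0.8224


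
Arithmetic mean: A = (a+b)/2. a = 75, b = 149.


AM = (75 + 149)/2 = 224/2 = 112

AM = 112


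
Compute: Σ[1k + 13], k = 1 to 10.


Σ(1k+13) = 1·Σk + 13·n
= 1·55 + 13·10
= 55 + 130 = 185

Σ = 185


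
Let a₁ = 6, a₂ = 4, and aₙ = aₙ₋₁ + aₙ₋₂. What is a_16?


Computing iteratively: 6, 4, 10, 14, 24, 38, 62, 100, 162, 262, 424, 686, ...
a_16 = 4702

a_16 = 4702


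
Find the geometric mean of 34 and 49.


GM = √(34×49) = √1666 = 40.8167

GM = 40.8167


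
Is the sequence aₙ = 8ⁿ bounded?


aₙ = 8ⁿ → as n→∞, aₙ→∞ (since base 8 > 1)
No finite upper bound exists
The sequence is UNBOUNDED

Unbounded (aₙ → ∞ as n → ∞)


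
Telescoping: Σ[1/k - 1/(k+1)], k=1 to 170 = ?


Telescoping: adjacent terms cancel.
= 1/1 - 1/171
= 1 - 1/171 = 170/171

Sum = 170/171


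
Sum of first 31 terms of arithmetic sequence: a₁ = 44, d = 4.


aₙ = 44 + (31-1)×4 = 164
Sₙ = n(a₁+aₙ)/2 = 31×(44+164)/2
= 31×208/2 = 3224

S_31 = 3224


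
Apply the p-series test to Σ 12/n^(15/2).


p-series test: Σ c/n^p converges if p > 1, diverges if p ≤ 1 (constant c > 0 doesn't affect convergence).
p = 15/2
15/2 > 1 → CONVERGES

Converges (p = 15/2 > 1)


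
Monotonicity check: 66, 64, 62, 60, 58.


Differences: -2, -2, -2, -2
All differences < 0 → strictly DECREASING

Monotonically decreasing


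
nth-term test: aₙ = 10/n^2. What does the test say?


lim(n→∞) 10/n^2 = 0
lim aₙ = 0 → nth-term test is INCONCLUSIVE
(Need other tests; this is actually a convergent p-series with p=2 > 1)

Inconclusive (lim aₙ = 0; need another test)


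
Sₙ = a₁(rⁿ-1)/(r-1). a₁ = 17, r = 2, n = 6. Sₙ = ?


Sₙ = 17×(2^6 - 1)/(2 - 1)
= 17×(64 - 1)/1
= 17×63/1
= 1071

S_6 = 1071


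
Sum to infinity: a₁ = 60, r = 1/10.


S∞ = a₁/(1-r) = 60/(1 - 1/10)
= 60/(9/10)
= 200/3

S∞ = 200/3


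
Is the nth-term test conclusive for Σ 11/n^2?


lim(n→∞) 11/n^2 = 0
lim aₙ = 0 → nth-term test is INCONCLUSIVE
(Need other tests; this is actually a convergent p-series with p=2 > 1)

Inconclusive (lim aₙ = 0; need another test)


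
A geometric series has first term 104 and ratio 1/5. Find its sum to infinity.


S∞ = a₁/(1-r) = 104/(1 - 1/5)
= 104/(4/5)
= 130

S∞ = 130


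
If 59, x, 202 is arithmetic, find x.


AM = (59 + 202)/2 = 261/2 = 130.5

AM = 130.5


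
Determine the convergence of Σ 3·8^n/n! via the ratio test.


aₙ = 3·8^n/n!
a_{n+1}/aₙ = 8^(n+1)/(n+1)! × n!/8^n  (constant 3 cancels)
= 8/(n+1)
L = lim(n→∞) 8/(n+1) = 0
L < 1 → series CONVERGES

Converges (ratio test: L = 0 < 1)


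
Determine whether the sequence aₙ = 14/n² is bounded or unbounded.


a₁ = 14, a₂ = 14/4, a₃ = 14/9, ...
0 < aₙ ≤ 14 for all n ≥ 1
The sequence IS bounded

Bounded (0 < aₙ ≤ 14)


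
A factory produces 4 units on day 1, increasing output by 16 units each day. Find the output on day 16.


aₙ = a₁ + (n-1)d
= 4 + (16-1)×16
= 4 + 240
= 244

a_16 = 244
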